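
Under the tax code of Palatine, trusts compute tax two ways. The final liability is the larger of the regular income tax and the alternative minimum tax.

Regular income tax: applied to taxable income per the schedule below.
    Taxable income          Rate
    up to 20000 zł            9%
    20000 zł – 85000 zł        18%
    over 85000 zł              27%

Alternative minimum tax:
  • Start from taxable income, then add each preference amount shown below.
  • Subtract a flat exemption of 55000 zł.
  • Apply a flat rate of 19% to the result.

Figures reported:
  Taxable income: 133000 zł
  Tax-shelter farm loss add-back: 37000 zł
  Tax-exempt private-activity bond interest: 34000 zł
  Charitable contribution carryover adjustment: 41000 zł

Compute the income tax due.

36100 zł

Regular income tax:
  20000 zł × 9% = 1800 zł
  65000 zł × 18% = 11700 zł
  48000 zł × 27% = 12960 zł
  → 26460 zł

Alternative minimum tax:
  Adjusted income: 133000 zł + 37000 zł + 34000 zł + 41000 zł = 245000 zł
  Less exemption 55000 zł → base 190000 zł
  190000 zł × 19% = 36100 zł

36100 zł > 26460 zł, so the alternative minimum tax is the binding amount.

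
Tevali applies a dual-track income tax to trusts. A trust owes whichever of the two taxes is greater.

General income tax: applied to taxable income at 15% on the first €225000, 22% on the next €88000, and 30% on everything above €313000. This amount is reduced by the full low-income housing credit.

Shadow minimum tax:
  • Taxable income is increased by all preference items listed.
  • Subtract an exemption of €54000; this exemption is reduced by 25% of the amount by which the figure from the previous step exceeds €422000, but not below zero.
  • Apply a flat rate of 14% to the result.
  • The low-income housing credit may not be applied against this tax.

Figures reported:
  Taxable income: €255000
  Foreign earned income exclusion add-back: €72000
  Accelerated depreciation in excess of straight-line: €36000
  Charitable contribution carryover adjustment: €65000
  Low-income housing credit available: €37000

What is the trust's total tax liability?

€52570

Shadow minimum tax:
  Adjusted income: €255000 + €72000 + €36000 + €65000 = €428000
  Exemption: €54000 − 25% × (€428000 − €422000) = €54000 − €1500 = €52500
  Base: €428000 − €52500 = €375500
  €375500 × 14% = €52570

General income tax:
  €225000 × 15% = €33750
  €30000 × 22% = €6600
  → €40350
  Less low-income housing credit €37000 → €3350

€52570 > €3350, so the shadow minimum tax is the binding amount.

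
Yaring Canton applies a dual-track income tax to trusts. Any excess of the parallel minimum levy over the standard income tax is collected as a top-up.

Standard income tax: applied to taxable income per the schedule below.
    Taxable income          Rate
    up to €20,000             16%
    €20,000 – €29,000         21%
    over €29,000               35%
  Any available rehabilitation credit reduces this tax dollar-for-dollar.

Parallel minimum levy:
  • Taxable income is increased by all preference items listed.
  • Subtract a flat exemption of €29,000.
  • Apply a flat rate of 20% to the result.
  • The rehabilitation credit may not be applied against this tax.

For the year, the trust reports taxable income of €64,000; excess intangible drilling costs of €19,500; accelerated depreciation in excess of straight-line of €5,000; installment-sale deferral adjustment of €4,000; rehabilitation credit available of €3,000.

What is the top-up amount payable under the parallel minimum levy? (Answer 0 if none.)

€0

Parallel minimum levy:
  Adjusted income: €64,000 + €19,500 + €5,000 + €4,000 = €92,500
  Less exemption €29,000 → base €63,500
  €63,500 × 20% = €12,700

Standard income tax:
  €20,000 × 16% = €3,200
  €9,000 × 21% = €1,890
  €35,000 × 35% = €12,250
  → €17,340
  Less rehabilitation credit €3,000 → €14,340

€12,700 ≤ €14,340, so no add-on is due.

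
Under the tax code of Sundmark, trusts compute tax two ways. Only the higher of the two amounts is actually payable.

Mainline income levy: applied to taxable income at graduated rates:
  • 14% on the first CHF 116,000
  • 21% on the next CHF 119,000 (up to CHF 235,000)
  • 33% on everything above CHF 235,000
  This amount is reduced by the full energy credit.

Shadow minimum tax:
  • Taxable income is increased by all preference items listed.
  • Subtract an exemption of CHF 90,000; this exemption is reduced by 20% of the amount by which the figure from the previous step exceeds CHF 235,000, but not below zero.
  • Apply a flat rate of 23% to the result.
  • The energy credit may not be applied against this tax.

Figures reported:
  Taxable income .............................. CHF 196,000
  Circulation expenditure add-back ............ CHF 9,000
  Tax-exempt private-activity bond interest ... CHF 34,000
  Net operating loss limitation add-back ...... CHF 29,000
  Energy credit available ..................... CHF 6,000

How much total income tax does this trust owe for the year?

Mainline income levy:
  CHF 116,000 × 14% = CHF 16,240
  CHF 80,000 × 21% = CHF 16,800
  → CHF 33,040
  Less energy credit CHF 6,000 → CHF 27,040

Shadow minimum tax:
  Adjusted income: CHF 196,000 + CHF 9,000 + CHF 34,000 + CHF 29,000 = CHF 268,000
  Exemption: CHF 90,000 − 20% × (CHF 268,000 − CHF 235,000) = CHF 90,000 − CHF 6,600 = CHF 83,400
  Base: CHF 268,000 − CHF 83,400 = CHF 184,600
  CHF 184,600 × 23% = CHF 42,458

CHF 42,458 > CHF 27,040, so the shadow minimum tax is the binding amount.

CHF 42,458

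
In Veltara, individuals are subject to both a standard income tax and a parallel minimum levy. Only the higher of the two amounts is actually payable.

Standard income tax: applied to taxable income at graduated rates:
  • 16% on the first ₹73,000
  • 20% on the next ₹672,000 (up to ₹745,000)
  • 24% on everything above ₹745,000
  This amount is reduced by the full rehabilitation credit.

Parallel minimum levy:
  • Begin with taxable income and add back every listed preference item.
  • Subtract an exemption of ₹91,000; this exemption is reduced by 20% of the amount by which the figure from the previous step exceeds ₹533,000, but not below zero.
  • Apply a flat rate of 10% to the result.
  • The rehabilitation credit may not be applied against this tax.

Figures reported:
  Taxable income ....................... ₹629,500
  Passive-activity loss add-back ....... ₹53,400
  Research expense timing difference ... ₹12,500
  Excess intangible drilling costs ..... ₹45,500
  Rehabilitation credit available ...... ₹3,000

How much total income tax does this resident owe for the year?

Parallel minimum levy:
  Adjusted income: ₹629,500 + ₹53,400 + ₹12,500 + ₹45,500 = ₹740,900
  Exemption: ₹91,000 − 20% × (₹740,900 − ₹533,000) = ₹91,000 − ₹41,580 = ₹49,420
  Base: ₹740,900 − ₹49,420 = ₹691,480
  ₹691,480 × 10% = ₹69,148

Standard income tax:
  ₹73,000 × 16% = ₹11,680
  ₹556,500 × 20% = ₹111,300
  → ₹122,980
  Less rehabilitation credit ₹3,000 → ₹119,980

₹119,980 > ₹69,148, so the standard income tax governs.

₹119,980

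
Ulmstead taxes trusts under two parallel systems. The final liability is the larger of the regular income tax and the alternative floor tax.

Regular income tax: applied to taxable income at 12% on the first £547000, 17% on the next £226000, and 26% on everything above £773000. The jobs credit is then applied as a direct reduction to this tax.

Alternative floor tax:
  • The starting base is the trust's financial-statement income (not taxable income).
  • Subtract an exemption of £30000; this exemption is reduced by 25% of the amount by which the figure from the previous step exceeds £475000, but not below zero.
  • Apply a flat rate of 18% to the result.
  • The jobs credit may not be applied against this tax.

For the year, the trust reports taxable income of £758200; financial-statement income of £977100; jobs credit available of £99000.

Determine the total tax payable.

£175878

Alternative floor tax:
  Base (financial-statement income): £977100
  Exemption: 25% × (£977100 − £475000) = £125525 ≥ £30000, so the exemption is fully phased out
  Base: £977100 − £0 = £977100
  £977100 × 18% = £175878

Regular income tax:
  £547000 × 12% = £65640
  £211200 × 17% = £35904
  → £101544
  Less jobs credit £99000 → £2544

£175878 > £2544, so the alternative floor tax is the binding amount.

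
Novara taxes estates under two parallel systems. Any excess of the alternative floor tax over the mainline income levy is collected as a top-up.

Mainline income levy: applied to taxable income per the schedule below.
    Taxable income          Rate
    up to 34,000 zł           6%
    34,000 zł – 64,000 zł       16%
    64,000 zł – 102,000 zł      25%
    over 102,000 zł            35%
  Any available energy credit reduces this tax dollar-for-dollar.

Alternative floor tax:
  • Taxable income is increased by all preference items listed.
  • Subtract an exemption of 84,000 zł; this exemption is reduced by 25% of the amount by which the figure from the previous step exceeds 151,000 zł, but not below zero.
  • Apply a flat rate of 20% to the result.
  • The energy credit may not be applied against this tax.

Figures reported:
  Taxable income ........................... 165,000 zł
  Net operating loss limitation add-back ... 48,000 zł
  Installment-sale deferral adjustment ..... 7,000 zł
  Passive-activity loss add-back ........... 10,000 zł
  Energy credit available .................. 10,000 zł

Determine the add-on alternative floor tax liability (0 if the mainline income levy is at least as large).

Alternative floor tax:
  Adjusted income: 165,000 zł + 48,000 zł + 7,000 zł + 10,000 zł = 230,000 zł
  Exemption: 84,000 zł − 25% × (230,000 zł − 151,000 zł) = 84,000 zł − 19,750 zł = 64,250 zł
  Base: 230,000 zł − 64,250 zł = 165,750 zł
  165,750 zł × 20% = 33,150 zł

Mainline income levy:
  34,000 zł × 6% = 2,040 zł
  30,000 zł × 16% = 4,800 zł
  38,000 zł × 25% = 9,500 zł
  63,000 zł × 35% = 22,050 zł
  → 38,390 zł
  Less energy credit 10,000 zł → 28,390 zł

Excess of alternative floor tax over mainline income levy: 33,150 zł − 28,390 zł = 4,760 zł.

4,760 zł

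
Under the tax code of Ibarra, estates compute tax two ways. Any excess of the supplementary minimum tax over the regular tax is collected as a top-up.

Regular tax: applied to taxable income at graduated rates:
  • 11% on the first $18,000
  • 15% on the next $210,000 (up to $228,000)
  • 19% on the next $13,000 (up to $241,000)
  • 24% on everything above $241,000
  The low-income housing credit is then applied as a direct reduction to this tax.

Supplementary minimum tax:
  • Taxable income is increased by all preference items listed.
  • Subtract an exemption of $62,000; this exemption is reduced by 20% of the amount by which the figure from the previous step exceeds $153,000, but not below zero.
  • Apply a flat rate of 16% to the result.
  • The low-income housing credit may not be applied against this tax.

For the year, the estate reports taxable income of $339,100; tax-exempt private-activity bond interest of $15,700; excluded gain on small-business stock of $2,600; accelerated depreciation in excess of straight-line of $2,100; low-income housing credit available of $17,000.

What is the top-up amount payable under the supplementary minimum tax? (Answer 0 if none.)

Regular tax:
  $18,000 × 11% = $1,980
  $210,000 × 15% = $31,500
  $13,000 × 19% = $2,470
  $98,100 × 24% = $23,544
  → $59,494
  Less low-income housing credit $17,000 → $42,494

Supplementary minimum tax:
  Adjusted income: $339,100 + $15,700 + $2,600 + $2,100 = $359,500
  Exemption: $62,000 − 20% × ($359,500 − $153,000) = $62,000 − $41,300 = $20,700
  Base: $359,500 − $20,700 = $338,800
  $338,800 × 16% = $54,208

Excess of supplementary minimum tax over regular tax: $54,208 − $42,494 = $11,714.

$11,714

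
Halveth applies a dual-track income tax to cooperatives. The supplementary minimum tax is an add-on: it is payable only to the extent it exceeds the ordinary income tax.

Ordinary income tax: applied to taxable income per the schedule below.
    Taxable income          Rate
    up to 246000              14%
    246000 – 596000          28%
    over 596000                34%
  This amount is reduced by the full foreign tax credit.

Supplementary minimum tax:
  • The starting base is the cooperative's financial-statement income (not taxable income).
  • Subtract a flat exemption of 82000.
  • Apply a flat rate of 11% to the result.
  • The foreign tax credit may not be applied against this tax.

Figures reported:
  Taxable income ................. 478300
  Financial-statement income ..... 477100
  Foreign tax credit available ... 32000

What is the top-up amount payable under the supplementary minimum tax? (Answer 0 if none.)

0

Ordinary income tax:
  246000 × 14% = 34440
  232300 × 28% = 65044
  → 99484
  Less foreign tax credit 32000 → 67484

Supplementary minimum tax:
  Base (financial-statement income): 477100
  Less exemption 82000 → base 395100
  395100 × 11% = 43461

43461 ≤ 67484, so no add-on is due.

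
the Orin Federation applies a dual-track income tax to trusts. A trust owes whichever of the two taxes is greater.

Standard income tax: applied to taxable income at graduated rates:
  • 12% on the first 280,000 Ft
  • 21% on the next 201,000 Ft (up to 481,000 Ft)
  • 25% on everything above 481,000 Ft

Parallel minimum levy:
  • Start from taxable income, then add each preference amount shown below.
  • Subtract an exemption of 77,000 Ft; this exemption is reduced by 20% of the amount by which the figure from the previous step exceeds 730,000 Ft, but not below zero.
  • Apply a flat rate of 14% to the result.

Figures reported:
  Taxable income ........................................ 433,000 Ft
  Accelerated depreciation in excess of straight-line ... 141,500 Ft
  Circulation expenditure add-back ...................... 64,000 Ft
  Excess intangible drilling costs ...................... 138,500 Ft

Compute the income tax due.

Standard income tax:
  280,000 Ft × 12% = 33,600 Ft
  153,000 Ft × 21% = 32,130 Ft
  → 65,730 Ft

Parallel minimum levy:
  Adjusted income: 433,000 Ft + 141,500 Ft + 64,000 Ft + 138,500 Ft = 777,000 Ft
  Exemption: 77,000 Ft − 20% × (777,000 Ft − 730,000 Ft) = 77,000 Ft − 9,400 Ft = 67,600 Ft
  Base: 777,000 Ft − 67,600 Ft = 709,400 Ft
  709,400 Ft × 14% = 99,316 Ft

99,316 Ft > 65,730 Ft, so the parallel minimum levy is the binding amount.

99,316 Ft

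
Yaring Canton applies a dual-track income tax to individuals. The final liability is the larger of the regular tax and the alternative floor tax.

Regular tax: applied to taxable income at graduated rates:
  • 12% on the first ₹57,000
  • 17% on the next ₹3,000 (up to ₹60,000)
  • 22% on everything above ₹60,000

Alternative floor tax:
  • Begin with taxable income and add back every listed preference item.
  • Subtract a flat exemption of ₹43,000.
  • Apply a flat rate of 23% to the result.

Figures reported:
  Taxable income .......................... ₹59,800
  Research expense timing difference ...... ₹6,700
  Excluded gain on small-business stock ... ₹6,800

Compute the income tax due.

₹7,316

Regular tax:
  ₹57,000 × 12% = ₹6,840
  ₹2,800 × 17% = ₹476
  → ₹7,316

Alternative floor tax:
  Adjusted income: ₹59,800 + ₹6,700 + ₹6,800 = ₹73,300
  Less exemption ₹43,000 → base ₹30,300
  ₹30,300 × 23% = ₹6,969

₹7,316 > ₹6,969, so the regular tax governs.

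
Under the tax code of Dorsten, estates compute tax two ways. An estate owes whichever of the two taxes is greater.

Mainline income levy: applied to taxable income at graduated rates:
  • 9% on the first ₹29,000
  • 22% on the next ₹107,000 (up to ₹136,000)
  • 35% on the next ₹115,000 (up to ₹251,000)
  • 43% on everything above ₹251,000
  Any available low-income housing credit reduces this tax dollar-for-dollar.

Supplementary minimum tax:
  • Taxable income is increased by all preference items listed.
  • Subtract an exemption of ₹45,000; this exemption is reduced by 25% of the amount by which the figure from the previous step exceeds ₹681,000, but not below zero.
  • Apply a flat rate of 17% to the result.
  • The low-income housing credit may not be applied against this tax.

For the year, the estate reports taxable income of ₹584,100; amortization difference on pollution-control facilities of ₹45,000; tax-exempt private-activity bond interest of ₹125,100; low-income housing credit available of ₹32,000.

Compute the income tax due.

Mainline income levy:
  ₹29,000 × 9% = ₹2,610
  ₹107,000 × 22% = ₹23,540
  ₹115,000 × 35% = ₹40,250
  ₹333,100 × 43% = ₹143,233
  → ₹209,633
  Less low-income housing credit ₹32,000 → ₹177,633

Supplementary minimum tax:
  Adjusted income: ₹584,100 + ₹45,000 + ₹125,100 = ₹754,200
  Exemption: ₹45,000 − 25% × (₹754,200 − ₹681,000) = ₹45,000 − ₹18,300 = ₹26,700
  Base: ₹754,200 − ₹26,700 = ₹727,500
  ₹727,500 × 17% = ₹123,675

₹177,633 > ₹123,675, so the mainline income levy governs.

₹177,633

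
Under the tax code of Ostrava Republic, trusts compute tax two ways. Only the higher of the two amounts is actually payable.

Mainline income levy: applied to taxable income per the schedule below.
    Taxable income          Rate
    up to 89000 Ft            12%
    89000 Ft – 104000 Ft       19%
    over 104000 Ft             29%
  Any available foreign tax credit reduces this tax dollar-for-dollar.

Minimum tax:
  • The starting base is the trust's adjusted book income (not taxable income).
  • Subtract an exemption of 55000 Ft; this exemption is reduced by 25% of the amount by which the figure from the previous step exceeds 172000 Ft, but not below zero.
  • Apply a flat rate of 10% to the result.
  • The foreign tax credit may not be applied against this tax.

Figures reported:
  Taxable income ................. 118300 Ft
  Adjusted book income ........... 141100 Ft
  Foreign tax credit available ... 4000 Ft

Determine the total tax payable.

13677 Ft

Minimum tax:
  Base (adjusted book income): 141100 Ft
  Exemption: 141100 Ft ≤ 172000 Ft, so full 55000 Ft applies
  Base: 141100 Ft − 55000 Ft = 86100 Ft
  86100 Ft × 10% = 8610 Ft

Mainline income levy:
  89000 Ft × 12% = 10680 Ft
  15000 Ft × 19% = 2850 Ft
  14300 Ft × 29% = 4147 Ft
  → 17677 Ft
  Less foreign tax credit 4000 Ft → 13677 Ft

13677 Ft > 8610 Ft, so the mainline income levy governs.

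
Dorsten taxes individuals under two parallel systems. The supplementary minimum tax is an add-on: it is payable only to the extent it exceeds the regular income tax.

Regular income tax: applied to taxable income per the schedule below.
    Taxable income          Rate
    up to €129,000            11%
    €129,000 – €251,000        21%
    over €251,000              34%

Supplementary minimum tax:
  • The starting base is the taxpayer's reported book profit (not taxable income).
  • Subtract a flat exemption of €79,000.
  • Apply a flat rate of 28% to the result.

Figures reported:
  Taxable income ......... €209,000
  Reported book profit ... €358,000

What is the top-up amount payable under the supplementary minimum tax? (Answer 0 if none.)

Regular income tax:
  €129,000 × 11% = €14,190
  €80,000 × 21% = €16,800
  → €30,990

Supplementary minimum tax:
  Base (reported book profit): €358,000
  Less exemption €79,000 → base €279,000
  €279,000 × 28% = €78,120

Excess of supplementary minimum tax over regular income tax: €78,120 − €30,990 = €47,130.

€47,130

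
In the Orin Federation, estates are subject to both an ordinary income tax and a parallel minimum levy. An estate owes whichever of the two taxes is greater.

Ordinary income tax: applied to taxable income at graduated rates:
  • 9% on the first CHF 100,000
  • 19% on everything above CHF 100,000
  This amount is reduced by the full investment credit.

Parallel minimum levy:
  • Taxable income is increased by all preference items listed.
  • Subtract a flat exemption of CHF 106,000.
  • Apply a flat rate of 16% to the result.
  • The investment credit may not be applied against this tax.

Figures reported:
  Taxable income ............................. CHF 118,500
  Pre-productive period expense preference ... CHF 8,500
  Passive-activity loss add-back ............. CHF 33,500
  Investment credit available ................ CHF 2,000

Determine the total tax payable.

Parallel minimum levy:
  Adjusted income: CHF 118,500 + CHF 8,500 + CHF 33,500 = CHF 160,500
  Less exemption CHF 106,000 → base CHF 54,500
  CHF 54,500 × 16% = CHF 8,720

Ordinary income tax:
  CHF 100,000 × 9% = CHF 9,000
  CHF 18,500 × 19% = CHF 3,515
  → CHF 12,515
  Less investment credit CHF 2,000 → CHF 10,515

CHF 10,515 > CHF 8,720, so the ordinary income tax governs.

CHF 10,515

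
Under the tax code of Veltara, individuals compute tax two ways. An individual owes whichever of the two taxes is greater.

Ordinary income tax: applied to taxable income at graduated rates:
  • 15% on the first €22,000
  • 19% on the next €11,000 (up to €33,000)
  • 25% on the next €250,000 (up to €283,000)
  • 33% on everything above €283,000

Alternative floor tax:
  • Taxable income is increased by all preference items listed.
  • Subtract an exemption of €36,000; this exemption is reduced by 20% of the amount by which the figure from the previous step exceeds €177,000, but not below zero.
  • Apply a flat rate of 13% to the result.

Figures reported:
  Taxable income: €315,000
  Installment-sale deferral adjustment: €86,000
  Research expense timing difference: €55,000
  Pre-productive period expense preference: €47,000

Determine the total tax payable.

€78,450

Ordinary income tax:
  €22,000 × 15% = €3,300
  €11,000 × 19% = €2,090
  €250,000 × 25% = €62,500
  €32,000 × 33% = €10,560
  → €78,450

Alternative floor tax:
  Adjusted income: €315,000 + €86,000 + €55,000 + €47,000 = €503,000
  Exemption: 20% × (€503,000 − €177,000) = €65,200 ≥ €36,000, so the exemption is fully phased out
  Base: €503,000 − €0 = €503,000
  €503,000 × 13% = €65,390

€78,450 > €65,390, so the ordinary income tax governs.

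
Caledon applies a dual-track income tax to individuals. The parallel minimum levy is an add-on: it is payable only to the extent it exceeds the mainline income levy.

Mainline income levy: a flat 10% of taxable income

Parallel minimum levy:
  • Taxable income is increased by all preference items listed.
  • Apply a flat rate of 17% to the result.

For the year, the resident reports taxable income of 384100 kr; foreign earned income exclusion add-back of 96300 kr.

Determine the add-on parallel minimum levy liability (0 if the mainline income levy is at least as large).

43258 kr

Mainline income levy:
  384100 kr × 10% = 38410 kr

Parallel minimum levy:
  Adjusted income: 384100 kr + 96300 kr = 480400 kr
  480400 kr × 17% = 81668 kr

Excess of parallel minimum levy over mainline income levy: 81668 kr − 38410 kr = 43258 kr.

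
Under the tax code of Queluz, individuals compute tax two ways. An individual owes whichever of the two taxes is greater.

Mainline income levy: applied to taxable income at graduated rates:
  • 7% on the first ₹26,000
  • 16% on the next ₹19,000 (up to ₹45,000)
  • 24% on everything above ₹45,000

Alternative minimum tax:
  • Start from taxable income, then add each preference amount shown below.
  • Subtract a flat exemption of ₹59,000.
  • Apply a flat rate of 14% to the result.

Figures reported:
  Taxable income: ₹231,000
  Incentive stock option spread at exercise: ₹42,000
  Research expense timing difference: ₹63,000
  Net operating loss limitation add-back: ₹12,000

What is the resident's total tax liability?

₹49,500

Alternative minimum tax:
  Adjusted income: ₹231,000 + ₹42,000 + ₹63,000 + ₹12,000 = ₹348,000
  Less exemption ₹59,000 → base ₹289,000
  ₹289,000 × 14% = ₹40,460

Mainline income levy:
  ₹26,000 × 7% = ₹1,820
  ₹19,000 × 16% = ₹3,040
  ₹186,000 × 24% = ₹44,640
  → ₹49,500

₹49,500 > ₹40,460, so the mainline income levy governs.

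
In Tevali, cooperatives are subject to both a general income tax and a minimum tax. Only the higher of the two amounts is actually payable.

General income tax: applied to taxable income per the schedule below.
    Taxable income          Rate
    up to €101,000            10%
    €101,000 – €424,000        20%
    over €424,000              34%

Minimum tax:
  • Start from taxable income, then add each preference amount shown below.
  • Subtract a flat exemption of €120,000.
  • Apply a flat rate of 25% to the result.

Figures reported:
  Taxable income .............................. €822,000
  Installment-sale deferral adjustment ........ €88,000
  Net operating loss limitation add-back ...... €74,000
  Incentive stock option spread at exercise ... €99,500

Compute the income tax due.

General income tax:
  €101,000 × 10% = €10,100
  €323,000 × 20% = €64,600
  €398,000 × 34% = €135,320
  → €210,020

Minimum tax:
  Adjusted income: €822,000 + €88,000 + €74,000 + €99,500 = €1,083,500
  Less exemption €120,000 → base €963,500
  €963,500 × 25% = €240,875

€240,875 > €210,020, so the minimum tax is the binding amount.

€240,875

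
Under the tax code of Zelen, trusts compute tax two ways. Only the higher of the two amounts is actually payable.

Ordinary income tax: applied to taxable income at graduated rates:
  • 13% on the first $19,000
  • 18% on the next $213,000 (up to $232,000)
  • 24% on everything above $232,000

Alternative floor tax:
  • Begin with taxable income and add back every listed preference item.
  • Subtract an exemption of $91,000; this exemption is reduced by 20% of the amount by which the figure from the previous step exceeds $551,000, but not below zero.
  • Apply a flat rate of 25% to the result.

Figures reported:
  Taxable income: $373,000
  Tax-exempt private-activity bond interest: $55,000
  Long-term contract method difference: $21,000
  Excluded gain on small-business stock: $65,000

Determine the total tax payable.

Alternative floor tax:
  Adjusted income: $373,000 + $55,000 + $21,000 + $65,000 = $514,000
  Exemption: $514,000 ≤ $551,000, so full $91,000 applies
  Base: $514,000 − $91,000 = $423,000
  $423,000 × 25% = $105,750

Ordinary income tax:
  $19,000 × 13% = $2,470
  $213,000 × 18% = $38,340
  $141,000 × 24% = $33,840
  → $74,650

$105,750 > $74,650, so the alternative floor tax is the binding amount.

$105,750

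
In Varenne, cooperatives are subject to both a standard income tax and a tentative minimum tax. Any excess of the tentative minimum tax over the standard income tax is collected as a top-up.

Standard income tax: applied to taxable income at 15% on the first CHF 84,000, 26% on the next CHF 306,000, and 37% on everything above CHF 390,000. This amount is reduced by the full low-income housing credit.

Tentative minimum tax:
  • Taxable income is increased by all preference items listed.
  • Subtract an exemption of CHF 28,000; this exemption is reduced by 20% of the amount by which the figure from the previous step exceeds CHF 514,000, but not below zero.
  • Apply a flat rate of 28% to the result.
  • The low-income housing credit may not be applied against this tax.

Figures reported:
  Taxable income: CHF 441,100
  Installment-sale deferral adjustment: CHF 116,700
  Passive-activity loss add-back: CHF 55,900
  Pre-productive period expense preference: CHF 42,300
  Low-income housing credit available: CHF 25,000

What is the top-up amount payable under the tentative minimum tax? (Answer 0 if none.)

Standard income tax:
  CHF 84,000 × 15% = CHF 12,600
  CHF 306,000 × 26% = CHF 79,560
  CHF 51,100 × 37% = CHF 18,907
  → CHF 111,067
  Less low-income housing credit CHF 25,000 → CHF 86,067

Tentative minimum tax:
  Adjusted income: CHF 441,100 + CHF 116,700 + CHF 55,900 + CHF 42,300 = CHF 656,000
  Exemption: 20% × (CHF 656,000 − CHF 514,000) = CHF 28,400 ≥ CHF 28,000, so the exemption is fully phased out
  Base: CHF 656,000 − CHF 0 = CHF 656,000
  CHF 656,000 × 28% = CHF 183,680

Excess of tentative minimum tax over standard income tax: CHF 183,680 − CHF 86,067 = CHF 97,613.

CHF 97,613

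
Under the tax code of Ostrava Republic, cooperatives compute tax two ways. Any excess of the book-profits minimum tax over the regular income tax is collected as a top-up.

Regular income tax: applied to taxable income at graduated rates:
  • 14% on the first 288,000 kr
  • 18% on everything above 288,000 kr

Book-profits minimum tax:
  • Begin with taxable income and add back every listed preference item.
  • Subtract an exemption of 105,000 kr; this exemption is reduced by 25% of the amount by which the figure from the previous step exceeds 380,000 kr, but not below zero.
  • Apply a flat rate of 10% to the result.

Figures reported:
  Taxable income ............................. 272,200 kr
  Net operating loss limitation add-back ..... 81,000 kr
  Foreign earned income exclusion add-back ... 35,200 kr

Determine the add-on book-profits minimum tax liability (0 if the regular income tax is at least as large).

Book-profits minimum tax:
  Adjusted income: 272,200 kr + 81,000 kr + 35,200 kr = 388,400 kr
  Exemption: 105,000 kr − 25% × (388,400 kr − 380,000 kr) = 105,000 kr − 2,100 kr = 102,900 kr
  Base: 388,400 kr − 102,900 kr = 285,500 kr
  285,500 kr × 10% = 28,550 kr

Regular income tax:
  272,200 kr × 14% = 38,108 kr

28,550 kr ≤ 38,108 kr, so no add-on is due.

0 kr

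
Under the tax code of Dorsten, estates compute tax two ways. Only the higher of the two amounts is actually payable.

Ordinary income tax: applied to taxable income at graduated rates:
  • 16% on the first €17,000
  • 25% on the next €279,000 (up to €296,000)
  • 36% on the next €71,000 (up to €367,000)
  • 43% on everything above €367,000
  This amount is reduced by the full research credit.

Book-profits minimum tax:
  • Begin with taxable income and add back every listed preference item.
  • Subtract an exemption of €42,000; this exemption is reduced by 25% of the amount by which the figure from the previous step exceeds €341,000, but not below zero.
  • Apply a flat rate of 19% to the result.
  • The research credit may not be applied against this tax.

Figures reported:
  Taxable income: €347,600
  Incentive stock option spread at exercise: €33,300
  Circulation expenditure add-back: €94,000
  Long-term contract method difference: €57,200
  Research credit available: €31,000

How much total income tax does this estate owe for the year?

Book-profits minimum tax:
  Adjusted income: €347,600 + €33,300 + €94,000 + €57,200 = €532,100
  Exemption: 25% × (€532,100 − €341,000) = €47,775 ≥ €42,000, so the exemption is fully phased out
  Base: €532,100 − €0 = €532,100
  €532,100 × 19% = €101,099

Ordinary income tax:
  €17,000 × 16% = €2,720
  €279,000 × 25% = €69,750
  €51,600 × 36% = €18,576
  → €91,046
  Less research credit €31,000 → €60,046

€101,099 > €60,046, so the book-profits minimum tax is the binding amount.

€101,099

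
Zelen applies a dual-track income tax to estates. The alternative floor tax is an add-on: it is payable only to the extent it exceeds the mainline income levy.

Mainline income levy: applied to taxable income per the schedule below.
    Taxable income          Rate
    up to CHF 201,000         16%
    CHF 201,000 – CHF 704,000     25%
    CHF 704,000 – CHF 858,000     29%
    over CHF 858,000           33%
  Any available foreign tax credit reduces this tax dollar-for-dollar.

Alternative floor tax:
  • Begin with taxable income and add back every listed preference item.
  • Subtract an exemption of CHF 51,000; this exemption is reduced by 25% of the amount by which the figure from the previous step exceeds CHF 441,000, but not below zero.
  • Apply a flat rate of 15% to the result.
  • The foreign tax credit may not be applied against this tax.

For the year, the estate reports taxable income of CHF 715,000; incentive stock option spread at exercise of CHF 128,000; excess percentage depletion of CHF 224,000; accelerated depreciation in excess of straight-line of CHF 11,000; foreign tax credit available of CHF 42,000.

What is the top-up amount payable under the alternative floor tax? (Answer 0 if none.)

CHF 42,600

Alternative floor tax:
  Adjusted income: CHF 715,000 + CHF 128,000 + CHF 224,000 + CHF 11,000 = CHF 1,078,000
  Exemption: 25% × (CHF 1,078,000 − CHF 441,000) = CHF 159,250 ≥ CHF 51,000, so the exemption is fully phased out
  Base: CHF 1,078,000 − CHF 0 = CHF 1,078,000
  CHF 1,078,000 × 15% = CHF 161,700

Mainline income levy:
  CHF 201,000 × 16% = CHF 32,160
  CHF 503,000 × 25% = CHF 125,750
  CHF 11,000 × 29% = CHF 3,190
  → CHF 161,100
  Less foreign tax credit CHF 42,000 → CHF 119,100

Excess of alternative floor tax over mainline income levy: CHF 161,700 − CHF 119,100 = CHF 42,600.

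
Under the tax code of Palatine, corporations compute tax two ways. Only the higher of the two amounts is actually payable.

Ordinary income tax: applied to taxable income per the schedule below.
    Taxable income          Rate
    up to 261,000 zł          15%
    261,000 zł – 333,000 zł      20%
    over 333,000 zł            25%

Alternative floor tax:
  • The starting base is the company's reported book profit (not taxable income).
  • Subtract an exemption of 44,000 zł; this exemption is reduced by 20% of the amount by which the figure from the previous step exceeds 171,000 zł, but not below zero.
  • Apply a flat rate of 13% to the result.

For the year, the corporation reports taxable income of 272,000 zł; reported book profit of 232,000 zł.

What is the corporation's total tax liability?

41,350 zł

Ordinary income tax:
  261,000 zł × 15% = 39,150 zł
  11,000 zł × 20% = 2,200 zł
  → 41,350 zł

Alternative floor tax:
  Base (reported book profit): 232,000 zł
  Exemption: 44,000 zł − 20% × (232,000 zł − 171,000 zł) = 44,000 zł − 12,200 zł = 31,800 zł
  Base: 232,000 zł − 31,800 zł = 200,200 zł
  200,200 zł × 13% = 26,026 zł

41,350 zł > 26,026 zł, so the ordinary income tax governs.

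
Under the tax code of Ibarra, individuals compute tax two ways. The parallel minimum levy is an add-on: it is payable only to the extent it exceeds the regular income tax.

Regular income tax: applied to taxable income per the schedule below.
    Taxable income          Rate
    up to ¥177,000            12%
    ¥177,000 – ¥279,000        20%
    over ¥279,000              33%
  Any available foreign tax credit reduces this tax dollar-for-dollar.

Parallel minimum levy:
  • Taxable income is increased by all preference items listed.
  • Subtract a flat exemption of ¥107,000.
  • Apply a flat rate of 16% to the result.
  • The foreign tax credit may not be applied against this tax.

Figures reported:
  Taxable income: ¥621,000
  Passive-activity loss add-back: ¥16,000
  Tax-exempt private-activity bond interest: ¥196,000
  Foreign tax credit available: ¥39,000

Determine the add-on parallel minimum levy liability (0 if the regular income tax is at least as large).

Regular income tax:
  ¥177,000 × 12% = ¥21,240
  ¥102,000 × 20% = ¥20,400
  ¥342,000 × 33% = ¥112,860
  → ¥154,500
  Less foreign tax credit ¥39,000 → ¥115,500

Parallel minimum levy:
  Adjusted income: ¥621,000 + ¥16,000 + ¥196,000 = ¥833,000
  Less exemption ¥107,000 → base ¥726,000
  ¥726,000 × 16% = ¥116,160

Excess of parallel minimum levy over regular income tax: ¥116,160 − ¥115,500 = ¥660.

¥660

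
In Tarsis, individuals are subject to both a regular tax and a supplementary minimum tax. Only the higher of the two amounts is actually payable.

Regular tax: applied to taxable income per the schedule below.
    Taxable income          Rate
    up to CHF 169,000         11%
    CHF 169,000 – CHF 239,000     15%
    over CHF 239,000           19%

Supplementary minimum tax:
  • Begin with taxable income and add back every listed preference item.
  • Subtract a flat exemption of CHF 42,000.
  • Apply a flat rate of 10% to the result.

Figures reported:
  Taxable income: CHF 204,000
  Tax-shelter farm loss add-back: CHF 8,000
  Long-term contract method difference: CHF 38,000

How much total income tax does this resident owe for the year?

CHF 23,840

Supplementary minimum tax:
  Adjusted income: CHF 204,000 + CHF 8,000 + CHF 38,000 = CHF 250,000
  Less exemption CHF 42,000 → base CHF 208,000
  CHF 208,000 × 10% = CHF 20,800

Regular tax:
  CHF 169,000 × 11% = CHF 18,590
  CHF 35,000 × 15% = CHF 5,250
  → CHF 23,840

CHF 23,840 > CHF 20,800, so the regular tax governs.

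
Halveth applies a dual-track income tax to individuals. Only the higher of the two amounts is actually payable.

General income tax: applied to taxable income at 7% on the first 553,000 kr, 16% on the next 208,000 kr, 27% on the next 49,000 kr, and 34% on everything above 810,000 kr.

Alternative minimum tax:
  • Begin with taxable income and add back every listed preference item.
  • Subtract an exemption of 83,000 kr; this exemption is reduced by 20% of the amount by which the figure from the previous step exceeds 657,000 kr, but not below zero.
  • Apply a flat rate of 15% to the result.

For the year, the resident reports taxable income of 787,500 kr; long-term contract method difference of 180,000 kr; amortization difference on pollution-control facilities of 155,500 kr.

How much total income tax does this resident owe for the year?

General income tax:
  553,000 kr × 7% = 38,710 kr
  208,000 kr × 16% = 33,280 kr
  26,500 kr × 27% = 7,155 kr
  → 79,145 kr

Alternative minimum tax:
  Adjusted income: 787,500 kr + 180,000 kr + 155,500 kr = 1,123,000 kr
  Exemption: 20% × (1,123,000 kr − 657,000 kr) = 93,200 kr ≥ 83,000 kr, so the exemption is fully phased out
  Base: 1,123,000 kr − 0 kr = 1,123,000 kr
  1,123,000 kr × 15% = 168,450 kr

168,450 kr > 79,145 kr, so the alternative minimum tax is the binding amount.

168,450 kr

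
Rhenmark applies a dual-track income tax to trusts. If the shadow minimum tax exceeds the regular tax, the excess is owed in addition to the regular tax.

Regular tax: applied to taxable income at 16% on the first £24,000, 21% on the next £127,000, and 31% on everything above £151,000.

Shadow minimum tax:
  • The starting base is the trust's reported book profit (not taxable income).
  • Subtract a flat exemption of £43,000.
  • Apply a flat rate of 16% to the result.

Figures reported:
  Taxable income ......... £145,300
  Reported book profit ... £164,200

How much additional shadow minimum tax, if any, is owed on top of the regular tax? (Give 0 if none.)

£0

Regular tax:
  £24,000 × 16% = £3,840
  £121,300 × 21% = £25,473
  → £29,313

Shadow minimum tax:
  Base (reported book profit): £164,200
  Less exemption £43,000 → base £121,200
  £121,200 × 16% = £19,392

£19,392 ≤ £29,313, so no add-on is due.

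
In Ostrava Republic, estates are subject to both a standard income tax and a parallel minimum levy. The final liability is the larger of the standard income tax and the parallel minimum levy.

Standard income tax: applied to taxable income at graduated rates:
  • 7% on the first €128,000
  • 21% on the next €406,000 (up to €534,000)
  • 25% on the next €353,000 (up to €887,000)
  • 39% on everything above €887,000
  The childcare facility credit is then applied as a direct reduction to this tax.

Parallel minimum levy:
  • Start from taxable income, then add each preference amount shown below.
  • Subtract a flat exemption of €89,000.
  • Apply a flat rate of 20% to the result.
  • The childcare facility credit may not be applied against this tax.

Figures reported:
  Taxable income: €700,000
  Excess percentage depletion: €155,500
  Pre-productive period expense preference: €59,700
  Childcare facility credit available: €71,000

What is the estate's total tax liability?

€165,240

Standard income tax:
  €128,000 × 7% = €8,960
  €406,000 × 21% = €85,260
  €166,000 × 25% = €41,500
  → €135,720
  Less childcare facility credit €71,000 → €64,720

Parallel minimum levy:
  Adjusted income: €700,000 + €155,500 + €59,700 = €915,200
  Less exemption €89,000 → base €826,200
  €826,200 × 20% = €165,240

€165,240 > €64,720, so the parallel minimum levy is the binding amount.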